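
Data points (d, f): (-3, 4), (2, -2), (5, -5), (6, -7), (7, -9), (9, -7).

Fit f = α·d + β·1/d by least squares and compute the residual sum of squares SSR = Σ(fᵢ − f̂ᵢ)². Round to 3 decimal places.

The normal equations are: 204·α + 6·β = -209;  6·α + (91613/198450)·β = -827/126.
Eliminating β: (91613/198450)·(row 1) − 6·(row 2) gives (1924142/33075)·α = (91613/198450)·(-209) − 6·(-827/126) = -11331967/198450, so α = -11331967/11544852.
Then β = ((-827/126) − 6·(-11331967/11544852))/(91613/198450) = -1404900/962071.
Residuals: 2187969/3848284, 4001815/5772426, 2307335/11544852, -1668727/1924142, -22171499/11544852, 7682313/3848284; SSR = 107013145/11544852.

SSR = 9.269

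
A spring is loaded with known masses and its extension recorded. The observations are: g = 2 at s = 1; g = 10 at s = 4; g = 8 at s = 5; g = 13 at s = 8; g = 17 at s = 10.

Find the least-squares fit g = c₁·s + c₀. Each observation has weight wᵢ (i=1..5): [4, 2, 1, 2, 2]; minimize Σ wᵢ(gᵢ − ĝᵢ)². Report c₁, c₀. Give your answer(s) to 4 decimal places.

Sums needed: Σwᵢ·s·s = 389, Σwᵢ·s = 53, Σwᵢ·1 = 11.
Right-hand side: Σwᵢ·s·g = 676, Σwᵢ·g = 96.
Normal equations: [[389, 53]; [53, 11]]·[c₁, c₀]ᵀ = [676, 96]ᵀ.
Δ = 389·11 − 53² = 1470.
c₁ = (676·11 − 53·96)/1470 = 1174/735; c₀ = (389·96 − 53·676)/1470 = 758/735.

c₁ = 1.5973, c₀ = 1.0313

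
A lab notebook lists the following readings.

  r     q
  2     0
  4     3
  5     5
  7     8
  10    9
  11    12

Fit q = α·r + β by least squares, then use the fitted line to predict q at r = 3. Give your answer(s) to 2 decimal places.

q̂ = 1.93

Setting ∂/∂α … = 0 gives: 315·α + 39·β = 315;  39·α + 6·β = 37.
(Σr·r = 315, Σr = 39, Σ1 = 6, Σr·q = 315, Σq = 37.)
Eliminating β: 6·(row 1) − 39·(row 2) gives 369·α = 6·315 − 39·37 = 447, so α = 149/123.
Then β = (37 − 39·(149/123))/6 = -70/41.
At r = 3: q̂ = (149/123)·(3) + (-70/41)·(1) = 79/41.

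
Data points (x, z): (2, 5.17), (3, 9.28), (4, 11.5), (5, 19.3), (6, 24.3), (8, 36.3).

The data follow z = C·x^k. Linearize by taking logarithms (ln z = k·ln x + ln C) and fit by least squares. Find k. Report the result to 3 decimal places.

k = 1.415

Taking logs, ln z = k·ln x + ln C, so regress ln z on ln x.
Σln x = 8.6587, Σ(ln x)² = 13.7340, Σln z = 16.0555, Σln x·ln z = 24.9218.
Equations: 13.7340·k + 8.6587·ln C = 24.9218;  8.6587·k + 6·ln C = 16.0555.
Δ = 13.7340·6 − (8.6587)² = 7.4309; k = (24.9218·6 − 8.6587·16.0555)/7.4309 = 1.41451, ln C = (13.7340·16.0555 − 8.6587·24.9218)/7.4309 = 0.63461.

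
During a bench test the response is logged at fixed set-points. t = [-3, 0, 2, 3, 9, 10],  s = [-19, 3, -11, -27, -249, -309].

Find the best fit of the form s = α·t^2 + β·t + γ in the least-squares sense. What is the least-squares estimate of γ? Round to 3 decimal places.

γ = 3.618

AᵀA·[α, β, γ]ᵀ = Aᵀs reads: 16739·α + 1737·β + 203·γ = -51527;  1737·α + 203·β + 21·γ = -5377;  203·α + 21·β + 6·γ = -612.
Row-reducing yields α = -9672/3239, β = -4246/3239, γ = 11719/3239.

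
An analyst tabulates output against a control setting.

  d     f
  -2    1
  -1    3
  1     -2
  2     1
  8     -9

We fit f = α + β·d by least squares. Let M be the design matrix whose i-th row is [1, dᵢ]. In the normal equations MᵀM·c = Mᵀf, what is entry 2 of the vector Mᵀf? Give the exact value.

Entry 2 ↔ basis d, so (Mᵀf)_{2} = Σᵢ (d)·fᵢ = (-2)·(1) + (-1)·(3) + (1)·(-2) + (2)·(1) + (8)·(-9) = -77.

-77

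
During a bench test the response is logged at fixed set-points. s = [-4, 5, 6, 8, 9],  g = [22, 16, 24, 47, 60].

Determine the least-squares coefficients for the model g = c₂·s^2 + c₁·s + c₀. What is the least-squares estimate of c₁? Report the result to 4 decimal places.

c₁ = -1.5801

MᵀM·[c₂, c₁, c₀]ᵀ = Mᵀg reads: 12834·c₂ + 1518·c₁ + 222·c₀ = 9484;  1518·c₂ + 222·c₁ + 24·c₀ = 1052;  222·c₂ + 24·c₁ + 5·c₀ = 169.
Solving the 3×3 system (Gaussian elimination) gives c₂ = 42737/47208, c₁ = -74593/47208, c₀ = 1337/1124.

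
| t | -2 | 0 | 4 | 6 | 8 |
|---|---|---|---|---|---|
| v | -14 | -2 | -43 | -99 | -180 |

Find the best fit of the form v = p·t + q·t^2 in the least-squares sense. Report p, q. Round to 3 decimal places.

Entries of XᵀX: Σt·t = 120, Σt·t^2 = 784, Σt^2·t^2 = 5664.
Moment sums: Σt·v = -2178, Σt^2·v = -15828.
So XᵀX·[p, q]ᵀ = Xᵀv: [[120, 784]; [784, 5664]]·[p, q]ᵀ = [-2178, -15828]ᵀ.
Eliminating q: 5664·(row 1) − 784·(row 2) gives 65024·p = 5664·(-2178) − 784·(-15828) = 72960, so p = 285/254.
Then q = ((-15828) − 784·(285/254))/5664 = -2997/1016.

p = 1.122, q = -2.950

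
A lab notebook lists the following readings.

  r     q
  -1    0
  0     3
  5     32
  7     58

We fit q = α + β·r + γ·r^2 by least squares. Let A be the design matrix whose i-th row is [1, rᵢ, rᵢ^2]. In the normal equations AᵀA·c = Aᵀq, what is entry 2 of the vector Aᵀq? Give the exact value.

Entry 2 ↔ basis r, so (Aᵀq)_{2} = Σᵢ (r)·qᵢ = (-1)·(0) + (0)·(3) + (5)·(32) + (7)·(58) = 566.

566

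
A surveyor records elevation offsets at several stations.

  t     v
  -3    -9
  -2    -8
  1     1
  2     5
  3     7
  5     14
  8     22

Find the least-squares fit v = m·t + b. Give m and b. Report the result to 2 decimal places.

Sums needed: Σt·t = 116, Σt = 14, Σ1 = 7.
And Σt·v = 321, Σv = 32.
det = 116·7 − 14² = 616.
m = (321·7 − 14·32)/616 = 257/88; b = (116·32 − 14·321)/616 = -391/308.

m = 2.92, b = -1.27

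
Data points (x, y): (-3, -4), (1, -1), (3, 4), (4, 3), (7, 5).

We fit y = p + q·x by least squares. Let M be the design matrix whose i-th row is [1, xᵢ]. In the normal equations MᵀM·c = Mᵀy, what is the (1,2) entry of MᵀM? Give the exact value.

12

Row 1 ↔ basis 1, column 2 ↔ basis x, so (MᵀM)_{1,2} = Σᵢ x = (1)·(-3) + (1)·(1) + (1)·(3) + (1)·(4) + (1)·(7) = 12.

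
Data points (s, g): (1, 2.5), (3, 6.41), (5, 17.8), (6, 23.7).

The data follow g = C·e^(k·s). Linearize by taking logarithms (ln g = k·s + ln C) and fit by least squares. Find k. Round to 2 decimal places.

Linearized form: ln g = k·s + ln C. From the 4 transformed points,
Σs = 15.0000, Σ(s)² = 71.0000, Σln g = 8.8188, Σs·ln g = 39.8787.
Equations: 71.0000·k + 15.0000·ln C = 39.8787;  15.0000·k + 4·ln C = 8.8188.
Δ = 71.0000·4 − (15.0000)² = 59.0000; k = (39.8787·4 − 15.0000·8.8188)/59.0000 = 0.46157, ln C = (71.0000·8.8188 − 15.0000·39.8787)/59.0000 = 0.47383.

k = 0.46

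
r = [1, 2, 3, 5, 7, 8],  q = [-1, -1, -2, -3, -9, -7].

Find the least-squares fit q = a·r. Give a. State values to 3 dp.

Forming MᵀM = [[152]] and Mᵀq = [-143]ᵀ gives MᵀM·[a]ᵀ = Mᵀq.
a = (-143)/152 = -0.940789.

a = -0.941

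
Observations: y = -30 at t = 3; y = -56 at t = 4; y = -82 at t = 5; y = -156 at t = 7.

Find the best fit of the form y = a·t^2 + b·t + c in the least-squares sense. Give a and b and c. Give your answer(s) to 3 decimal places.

a = -2.500, b = -6.300, c = 10.800

Normal-equation sums: Σt^2·t^2 = 3363, Σt^2·t = 559, Σt^2 = 99, Σt·t = 99, Σt = 19, Σ1 = 4.
And Σt^2·y = -10860, Σt·y = -1816, Σy = -324.
So MᵀM·[a, b, c]ᵀ = Mᵀy: [[3363, 559, 99]; [559, 99, 19]; [99, 19, 4]]·[a, b, c]ᵀ = [-10860, -1816, -324]ᵀ.
Row-reducing yields a = -5/2, b = -63/10, c = 54/5.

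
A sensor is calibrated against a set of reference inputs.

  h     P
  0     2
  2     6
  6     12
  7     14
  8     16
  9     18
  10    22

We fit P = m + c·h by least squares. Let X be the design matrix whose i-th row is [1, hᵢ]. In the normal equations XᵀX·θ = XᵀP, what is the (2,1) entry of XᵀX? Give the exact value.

Row 2 ↔ basis h, column 1 ↔ basis 1, so (XᵀX)_{2,1} = Σᵢ h = (0)·(1) + (2)·(1) + (6)·(1) + (7)·(1) + (8)·(1) + (9)·(1) + (10)·(1) = 42.

42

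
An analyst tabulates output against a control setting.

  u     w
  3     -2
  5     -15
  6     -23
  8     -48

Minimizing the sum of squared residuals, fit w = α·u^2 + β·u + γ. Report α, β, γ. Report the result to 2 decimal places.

Setting ∂/∂α … = 0 gives: 6098·α + 880·β + 134·γ = -4293;  880·α + 134·β + 22·γ = -603;  134·α + 22·β + 4·γ = -88.
(Σu^2·u^2 = 6098, Σu^2·u = 880, Σu^2 = 134, Σu·u = 134, Σu = 22, Σ1 = 4, Σu^2·w = -4293, Σu·w = -603, Σw = -88.)
Solving the 3×3 system (Gaussian elimination) gives α = -1, β = 24/13, γ = 35/26.

α = -1.00, β = 1.85, γ = 1.35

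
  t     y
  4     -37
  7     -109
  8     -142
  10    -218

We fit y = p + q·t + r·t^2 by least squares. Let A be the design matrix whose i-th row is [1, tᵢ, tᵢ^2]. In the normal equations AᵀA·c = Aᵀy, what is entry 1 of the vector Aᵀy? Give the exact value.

Entry 1 ↔ basis 1, so (Aᵀy)_{1} = Σᵢ yᵢ = (1)·(-37) + (1)·(-109) + (1)·(-142) + (1)·(-218) = -506.

-506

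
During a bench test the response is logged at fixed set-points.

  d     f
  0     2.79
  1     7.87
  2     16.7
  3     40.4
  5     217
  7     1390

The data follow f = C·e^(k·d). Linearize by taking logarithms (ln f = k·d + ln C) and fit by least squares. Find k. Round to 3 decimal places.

With ln fᵢ as the transformed response and dᵢ as the regressor:
Over the data: Σd = 18.0000, Σ(d)² = 88.0000, Σln f = 22.2203, Σd·ln f = 96.3493.
Normal system: [[88.0000, 18.0000]; [18.0000, 6]]·[k, ln C]ᵀ = [96.3493, 22.2203]ᵀ.
Δ = 88.0000·6 − (18.0000)² = 204.0000; k = (96.3493·6 − 18.0000·22.2203)/204.0000 = 0.87319, ln C = (88.0000·22.2203 − 18.0000·96.3493)/204.0000 = 1.08382.

k = 0.873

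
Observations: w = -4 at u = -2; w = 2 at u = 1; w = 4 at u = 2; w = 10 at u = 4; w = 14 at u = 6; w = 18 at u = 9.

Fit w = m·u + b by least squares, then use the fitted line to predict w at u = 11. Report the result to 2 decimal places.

Sums needed: Σu·u = 142, Σu = 20, Σ1 = 6.
And Σu·w = 304, Σw = 44.
So XᵀX·[m, b]ᵀ = Xᵀw: [[142, 20]; [20, 6]]·[m, b]ᵀ = [304, 44]ᵀ.
Δ = 142·6 − 20² = 452.
m = (304·6 − 20·44)/452 = 236/113; b = (142·44 − 20·304)/452 = 42/113.
At u = 11: ŵ = (236/113)·(11) + (42/113)·(1) = 2638/113.

ŵ = 23.35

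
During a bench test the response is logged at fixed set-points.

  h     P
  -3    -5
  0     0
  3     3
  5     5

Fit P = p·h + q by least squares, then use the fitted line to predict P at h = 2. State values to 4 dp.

P̂ = 1.6735

Compute the Gram sums: Σh·h = 43, Σh = 5, Σ1 = 4.
Moment sums: Σh·P = 49, ΣP = 3.
So XᵀX·[p, q]ᵀ = XᵀP: [[43, 5]; [5, 4]]·[p, q]ᵀ = [49, 3]ᵀ.
Eliminating q: 4·(row 1) − 5·(row 2) gives 147·p = 4·49 − 5·3 = 181, so p = 181/147.
Then q = (3 − 5·(181/147))/4 = -116/147.
At h = 2: P̂ = (181/147)·(2) + (-116/147)·(1) = 82/49.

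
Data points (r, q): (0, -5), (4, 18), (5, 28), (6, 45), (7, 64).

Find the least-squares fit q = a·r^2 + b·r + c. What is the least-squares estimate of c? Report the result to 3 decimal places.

c = -4.891

Setting ∂/∂a … = 0 gives: 4578·a + 748·b + 126·c = 5744;  748·a + 126·b + 22·c = 930;  126·a + 22·b + 5·c = 150.
(Σr^2·r^2 = 4578, Σr^2·r = 748, Σr^2 = 126, Σr·r = 126, Σr = 22, Σ1 = 5, Σr^2·q = 5744, Σr·q = 930, Σq = 150.)
Row-reducing yields a = 334/229, b = -97/229, c = -1120/229.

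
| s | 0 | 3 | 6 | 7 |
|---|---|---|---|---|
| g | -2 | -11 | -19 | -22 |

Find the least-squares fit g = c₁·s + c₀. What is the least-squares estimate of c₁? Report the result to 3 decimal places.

The normal equations are: 94·c₁ + 16·c₀ = -301;  16·c₁ + 4·c₀ = -54.
(Σs·s = 94, Σs = 16, Σ1 = 4, Σs·g = -301, Σg = -54.)
Determinant 94·4 − 16² = 120.
c₁ = ((-301)·4 − 16·(-54))/120 = -17/6; c₀ = (94·(-54) − 16·(-301))/120 = -13/6.

c₁ = -2.833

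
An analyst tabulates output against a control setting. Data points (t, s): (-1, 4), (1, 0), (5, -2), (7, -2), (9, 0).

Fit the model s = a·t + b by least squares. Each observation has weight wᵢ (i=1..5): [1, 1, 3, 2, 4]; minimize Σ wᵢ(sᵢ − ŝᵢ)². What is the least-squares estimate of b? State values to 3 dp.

XᵀWX·[a, b]ᵀ = XᵀWs reads: 499·a + 65·b = -62;  65·a + 11·b = -6.
(Σwᵢ·t·t = 499, Σwᵢ·t = 65, Σwᵢ·1 = 11, Σwᵢ·t·s = -62, Σwᵢ·s = -6.)
Eliminating b: 11·(row 1) − 65·(row 2) gives 1264·a = 11·(-62) − 65·(-6) = -292, so a = -73/316.
Then b = ((-6) − 65·(-73/316))/11 = 259/316.

b = 0.820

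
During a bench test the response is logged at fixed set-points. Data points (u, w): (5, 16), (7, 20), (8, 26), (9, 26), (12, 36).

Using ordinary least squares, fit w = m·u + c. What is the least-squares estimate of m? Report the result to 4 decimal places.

From the data, Σu·u = 363, Σu = 41, Σ1 = 5.
For Xᵀw: Σu·w = 1094, Σw = 124.
XᵀX·[m, c]ᵀ = Xᵀw becomes [[363, 41]; [41, 5]]·[m, c]ᵀ = [1094, 124]ᵀ.
det = 363·5 − 41² = 134.
m = (1094·5 − 41·124)/134 = 193/67; c = (363·124 − 41·1094)/134 = 79/67.

m = 2.8806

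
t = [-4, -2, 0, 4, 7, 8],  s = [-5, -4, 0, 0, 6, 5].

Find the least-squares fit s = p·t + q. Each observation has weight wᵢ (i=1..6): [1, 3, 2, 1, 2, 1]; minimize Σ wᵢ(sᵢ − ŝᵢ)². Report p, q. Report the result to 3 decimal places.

Forming AᵀWA = [[206, 16]; [16, 10]] and AᵀWs = [168, 0]ᵀ gives AᵀWA·[p, q]ᵀ = AᵀWs.
Eliminating q: 10·(row 1) − 16·(row 2) gives 1804·p = 10·168 − 16·0 = 1680, so p = 420/451.
Then q = (0 − 16·(420/451))/10 = -672/451.

p = 0.931, q = -1.490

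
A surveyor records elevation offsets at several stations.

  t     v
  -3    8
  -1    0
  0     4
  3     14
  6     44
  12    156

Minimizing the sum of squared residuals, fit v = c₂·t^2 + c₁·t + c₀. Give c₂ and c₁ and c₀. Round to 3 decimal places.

Normal-equation sums: Σt^2·t^2 = 22195, Σt^2·t = 1943, Σt^2 = 199, Σt·t = 199, Σt = 17, Σ1 = 6.
For Xᵀv: Σt^2·v = 24246, Σt·v = 2154, Σv = 226.
Normal equations: [[22195, 1943, 199]; [1943, 199, 17]; [199, 17, 6]]·[c₂, c₁, c₀]ᵀ = [24246, 2154, 226]ᵀ.
Inverting the 3×3 Gram matrix, [c₂, c₁, c₀]ᵀ = [43891/45012, 251939/225060, 80807/37510]ᵀ.

c₂ = 0.975, c₁ = 1.119, c₀ = 2.154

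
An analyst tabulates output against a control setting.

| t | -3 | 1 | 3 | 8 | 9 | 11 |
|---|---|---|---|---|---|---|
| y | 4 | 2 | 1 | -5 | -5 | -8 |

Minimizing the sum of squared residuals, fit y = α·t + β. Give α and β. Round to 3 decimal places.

α = -0.876, β = 2.399

Sums needed: Σt·t = 285, Σt = 29, Σ1 = 6.
Moment sums: Σt·y = -180, Σy = -11.
Determinant 285·6 − 29² = 869.
α = ((-180)·6 − 29·(-11))/869 = -761/869; β = (285·(-11) − 29·(-180))/869 = 2085/869.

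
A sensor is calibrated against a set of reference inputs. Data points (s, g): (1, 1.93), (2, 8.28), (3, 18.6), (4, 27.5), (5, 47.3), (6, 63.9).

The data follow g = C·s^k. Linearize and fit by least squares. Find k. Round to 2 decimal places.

Taking logs, ln g = k·ln s + ln C, so regress ln g on ln s.
Σln s = 6.5793, Σ(ln s)² = 9.4099, Σln g = 17.0225, Σln s·ln g = 22.9268.
Equations: 9.4099·k + 6.5793·ln C = 22.9268;  6.5793·k + 6·ln C = 17.0225.
Slope k = (n·Σln s·ln g − Σln s·Σln g)/(n·Σ(ln s)² − (Σln s)²) = (6·22.9268 − 6.5793·17.0225)/13.1729 = 1.94074; ln C = (Σln g − k·Σln s)/n = 0.70898.

k = 1.94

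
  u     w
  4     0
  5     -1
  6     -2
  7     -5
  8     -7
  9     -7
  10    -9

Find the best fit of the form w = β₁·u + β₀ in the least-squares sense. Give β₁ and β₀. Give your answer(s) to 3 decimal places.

Sums needed: Σu·u = 371, Σu = 49, Σ1 = 7.
For Mᵀw: Σu·w = -261, Σw = -31.
MᵀM·[β₁, β₀]ᵀ = Mᵀw becomes [[371, 49]; [49, 7]]·[β₁, β₀]ᵀ = [-261, -31]ᵀ.
Δ = 371·7 − 49² = 196.
β₁ = ((-261)·7 − 49·(-31))/196 = -11/7; β₀ = (371·(-31) − 49·(-261))/196 = 46/7.

β₁ = -1.571, β₀ = 6.571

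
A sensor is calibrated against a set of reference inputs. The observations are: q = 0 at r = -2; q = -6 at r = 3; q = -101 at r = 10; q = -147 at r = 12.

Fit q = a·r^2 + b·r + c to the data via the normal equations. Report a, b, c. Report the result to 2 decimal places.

a = -1.03, b = -0.15, c = 3.82

From the data, Σr^2·r^2 = 30833, Σr^2·r = 2747, Σr^2 = 257, Σr·r = 257, Σr = 23, Σ1 = 4.
For Aᵀq: Σr^2·q = -31322, Σr·q = -2792, Σq = -254.
Normal equations: [[30833, 2747, 257]; [2747, 257, 23]; [257, 23, 4]]·[a, b, c]ᵀ = [-31322, -2792, -254]ᵀ.
Solving the 3×3 system (Gaussian elimination) gives a = -17291/16716, b = -2491/16716, c = 5317/1393.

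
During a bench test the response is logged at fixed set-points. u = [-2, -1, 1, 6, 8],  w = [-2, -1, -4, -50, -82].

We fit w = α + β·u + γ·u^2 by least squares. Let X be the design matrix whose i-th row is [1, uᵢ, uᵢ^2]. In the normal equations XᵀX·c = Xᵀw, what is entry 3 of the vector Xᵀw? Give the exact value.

Entry 3 ↔ basis u^2, so (Xᵀw)_{3} = Σᵢ (u^2)·wᵢ = (4)·(-2) + (1)·(-1) + (1)·(-4) + (36)·(-50) + (64)·(-82) = -7061.

-7061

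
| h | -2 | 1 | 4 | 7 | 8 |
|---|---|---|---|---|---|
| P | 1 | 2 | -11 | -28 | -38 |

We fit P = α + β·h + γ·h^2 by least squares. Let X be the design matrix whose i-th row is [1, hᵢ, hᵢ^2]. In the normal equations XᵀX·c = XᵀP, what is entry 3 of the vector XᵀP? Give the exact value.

-3974

Entry 3 ↔ basis h^2, so (XᵀP)_{3} = Σᵢ (h^2)·Pᵢ = (4)·(1) + (1)·(2) + (16)·(-11) + (49)·(-28) + (64)·(-38) = -3974.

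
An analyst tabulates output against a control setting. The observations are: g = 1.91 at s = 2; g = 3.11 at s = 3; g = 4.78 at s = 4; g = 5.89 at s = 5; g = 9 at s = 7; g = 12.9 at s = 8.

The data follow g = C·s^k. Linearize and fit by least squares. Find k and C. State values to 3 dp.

Taking logs, ln g = k·ln s + ln C, so regress ln g on ln s.
Σln s = 8.8128, Σ(ln s)² = 14.3101, Σln g = 9.8739, Σln s·ln g = 16.3110.
Equations: 14.3101·k + 8.8128·ln C = 16.3110;  8.8128·k + 6·ln C = 9.8739.
Δ = 14.3101·6 − (8.8128)² = 8.1947; k = (16.3110·6 − 8.8128·9.8739)/8.1947 = 1.32390, ln C = (14.3101·9.8739 − 8.8128·16.3110)/8.1947 = -0.29891, so C = exp(-0.29891) = 0.74163.

k = 1.324, C = 0.742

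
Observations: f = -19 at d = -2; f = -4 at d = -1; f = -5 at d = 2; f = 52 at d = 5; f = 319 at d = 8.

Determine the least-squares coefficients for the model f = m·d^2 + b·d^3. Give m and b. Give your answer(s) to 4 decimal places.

Forming MᵀM = [[4754, 35892]; [35892, 277898]] and Mᵀf = [21616, 169944]ᵀ gives MᵀM·[m, b]ᵀ = Mᵀf.
Eliminating b: 277898·(row 1) − 35892·(row 2) gives 32891428·m = 277898·21616 − 35892·169944 = -92586880, so m = -23146720/8222857.
Then b = (169944 − 35892·(-23146720/8222857))/277898 = 8018076/8222857.

m = -2.8149, b = 0.9751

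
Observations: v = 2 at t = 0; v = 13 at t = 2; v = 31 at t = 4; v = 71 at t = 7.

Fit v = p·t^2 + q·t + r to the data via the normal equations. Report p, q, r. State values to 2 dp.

Compute the Gram sums: Σt^2·t^2 = 2673, Σt^2·t = 415, Σt^2 = 69, Σt·t = 69, Σt = 13, Σ1 = 4.
And Σt^2·v = 4027, Σt·v = 647, Σv = 117.
XᵀX·[p, q, r]ᵀ = Xᵀv becomes [[2673, 415, 69]; [415, 69, 13]; [69, 13, 4]]·[p, q, r]ᵀ = [4027, 647, 117]ᵀ.
Solving the 3×3 system (Gaussian elimination) gives p = 5703/6556, q = 24709/6556, r = 6541/3278.

p = 0.87, q = 3.77, r = 2.00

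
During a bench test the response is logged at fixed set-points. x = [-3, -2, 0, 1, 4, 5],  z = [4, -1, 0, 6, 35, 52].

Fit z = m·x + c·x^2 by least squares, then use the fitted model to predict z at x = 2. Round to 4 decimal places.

MᵀM·[m, c]ᵀ = Mᵀz reads: 55·m + 155·c = 396;  155·m + 979·c = 1898.
Δ = 55·979 − 155² = 29820.
m = (396·979 − 155·1898)/29820 = 46747/14910; c = (55·1898 − 155·396)/29820 = 4301/2982.
At x = 2: ẑ = (46747/14910)·(2) + (4301/2982)·(4) = 29919/2485.

ẑ = 12.0398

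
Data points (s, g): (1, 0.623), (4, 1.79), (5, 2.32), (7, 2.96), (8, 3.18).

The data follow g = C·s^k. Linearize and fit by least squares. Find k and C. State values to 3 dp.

Linearized form: ln g = k·ln s + ln C. From the 5 transformed points,
Over the data: Σln s = 7.0211, Σ(ln s)² = 12.6227, Σln g = 3.1926, Σln s·ln g = 6.6789.
Normal system: [[12.6227, 7.0211]; [7.0211, 5]]·[k, ln C]ᵀ = [6.6789, 3.1926]ᵀ.
Slope k = (n·Σln s·ln g − Σln s·Σln g)/(n·Σ(ln s)² − (Σln s)²) = (5·6.6789 − 7.0211·3.1926)/13.8181 = 0.79452; ln C = (Σln g − k·Σln s)/n = -0.47715, so C = exp(-0.47715) = 0.62055.

k = 0.795, C = 0.621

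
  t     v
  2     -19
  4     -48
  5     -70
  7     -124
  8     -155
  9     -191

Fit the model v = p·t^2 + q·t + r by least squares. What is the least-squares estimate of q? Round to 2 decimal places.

q = -3.83

Compute the Gram sums: Σt^2·t^2 = 13955, Σt^2·t = 1781, Σt^2 = 239, Σt·t = 239, Σt = 35, Σ1 = 6.
And Σt^2·v = -34061, Σt·v = -4407, Σv = -607.
So MᵀM·[p, q, r]ᵀ = Mᵀv: [[13955, 1781, 239]; [1781, 239, 35]; [239, 35, 6]]·[p, q, r]ᵀ = [-34061, -4407, -607]ᵀ.
Solving the 3×3 system (Gaussian elimination) gives p = -125/66, q = -23/6, r = -37/11.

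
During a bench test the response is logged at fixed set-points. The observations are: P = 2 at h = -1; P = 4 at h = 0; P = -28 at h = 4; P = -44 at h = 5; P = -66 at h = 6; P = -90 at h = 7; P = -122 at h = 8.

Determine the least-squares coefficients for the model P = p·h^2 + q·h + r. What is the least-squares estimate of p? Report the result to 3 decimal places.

p = -1.971

AᵀA·[p, q, r]ᵀ = AᵀP reads: 8675·p + 1259·q + 191·r = -16140;  1259·p + 191·q + 29·r = -2336;  191·p + 29·q + 7·r = -344.
(Σh^2·h^2 = 8675, Σh^2·h = 1259, Σh^2 = 191, Σh·h = 191, Σh = 29, Σ1 = 7, Σh^2·P = -16140, Σh·P = -2336, ΣP = -344.)
Inverting the 3×3 Gram matrix, [p, q, r]ᵀ = [-13132/6663, 1030/6663, 8870/2221]ᵀ.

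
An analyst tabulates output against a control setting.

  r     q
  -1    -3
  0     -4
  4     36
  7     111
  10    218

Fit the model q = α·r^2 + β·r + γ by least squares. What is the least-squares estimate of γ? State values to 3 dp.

Compute the Gram sums: Σr^2·r^2 = 12658, Σr^2·r = 1406, Σr^2 = 166, Σr·r = 166, Σr = 20, Σ1 = 5.
Moment sums: Σr^2·q = 27812, Σr·q = 3104, Σq = 358.
AᵀA·[α, β, γ]ᵀ = Aᵀq becomes [[12658, 1406, 166]; [1406, 166, 20]; [166, 20, 5]]·[α, β, γ]ᵀ = [27812, 3104, 358]ᵀ.
Solving the 3×3 system (Gaussian elimination) gives α = 40327/20019, β = 41269/20019, γ = -23524/6673.

γ = -3.525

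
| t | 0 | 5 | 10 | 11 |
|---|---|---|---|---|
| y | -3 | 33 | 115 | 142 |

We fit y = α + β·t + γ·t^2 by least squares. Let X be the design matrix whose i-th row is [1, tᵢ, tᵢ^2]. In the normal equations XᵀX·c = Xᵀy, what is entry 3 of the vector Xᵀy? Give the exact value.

29507

Entry 3 ↔ basis t^2, so (Xᵀy)_{3} = Σᵢ (t^2)·yᵢ = (0)·(-3) + (25)·(33) + (100)·(115) + (121)·(142) = 29507.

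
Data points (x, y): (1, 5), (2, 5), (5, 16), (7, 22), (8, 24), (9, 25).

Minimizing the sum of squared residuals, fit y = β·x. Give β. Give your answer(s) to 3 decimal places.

The normal equations are: 224·β = 666.
Hence β = 666 / 224 ≈ 2.97321.

β = 2.973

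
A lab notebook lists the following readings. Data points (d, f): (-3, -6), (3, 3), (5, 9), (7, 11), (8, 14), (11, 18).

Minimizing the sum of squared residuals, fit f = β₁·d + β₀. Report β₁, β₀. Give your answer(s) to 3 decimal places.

Setting ∂/∂β₁ … = 0 gives: 277·β₁ + 31·β₀ = 459;  31·β₁ + 6·β₀ = 49.
(Σd·d = 277, Σd = 31, Σ1 = 6, Σd·f = 459, Σf = 49.)
Eliminating β₀: 6·(row 1) − 31·(row 2) gives 701·β₁ = 6·459 − 31·49 = 1235, so β₁ = 1235/701.
Then β₀ = (49 − 31·(1235/701))/6 = -656/701.

β₁ = 1.762, β₀ = -0.936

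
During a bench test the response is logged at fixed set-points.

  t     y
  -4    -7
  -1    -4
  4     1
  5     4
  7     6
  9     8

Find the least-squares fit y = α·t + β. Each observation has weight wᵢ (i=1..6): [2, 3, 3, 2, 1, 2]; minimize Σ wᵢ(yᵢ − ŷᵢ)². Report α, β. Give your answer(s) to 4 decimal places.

Entries of MᵀWM: Σwᵢ·t·t = 344, Σwᵢ·t = 36, Σwᵢ·1 = 13.
For MᵀWy: Σwᵢ·t·y = 306, Σwᵢ·y = 7.
Determinant 344·13 − 36² = 3176.
α = (306·13 − 36·7)/3176 = 1863/1588; β = (344·7 − 36·306)/3176 = -1076/397.

α = 1.1732, β = -2.7103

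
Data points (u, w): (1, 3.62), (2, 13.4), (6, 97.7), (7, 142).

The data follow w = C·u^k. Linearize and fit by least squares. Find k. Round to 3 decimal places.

Linearized form: ln w = k·ln u + ln C. From the 4 transformed points,
AᵀA = [[7.4774, 4.4308]; [4.4308, 4]], rhs = [19.6522, 13.4195]ᵀ  (here Σln u = 4.4308, Σ(ln u)² = 7.4774, Σln w = 13.4195, Σln u·ln w = 19.6522).
Slope k = (n·Σln u·ln w − Σln u·Σln w)/(n·Σ(ln u)² − (Σln u)²) = (4·19.6522 − 4.4308·13.4195)/10.2775 = 1.86323; ln C = (Σln w − k·Σln u)/n = 1.29095.

k = 1.863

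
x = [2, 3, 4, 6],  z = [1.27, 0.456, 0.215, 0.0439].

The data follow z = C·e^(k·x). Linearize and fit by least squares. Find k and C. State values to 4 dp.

Taking logs, ln z = k·x + ln C, so regress ln z on x.
XᵀX = [[65.0000, 15.0000]; [15.0000, 4]], rhs = [-26.7813, -5.2092]ᵀ  (here Σx = 15.0000, Σ(x)² = 65.0000, Σln z = -5.2092, Σx·ln z = -26.7813).
Solving (det = 35.0000): k = -0.82820, ln C = 1.80345, so C = exp(1.80345) = 6.07056.

k = -0.8282, C = 6.0706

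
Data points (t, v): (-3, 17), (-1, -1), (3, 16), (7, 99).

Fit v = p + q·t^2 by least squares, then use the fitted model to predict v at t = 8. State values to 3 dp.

Entries of XᵀX: Σ1 = 4, Σt^2 = 68, Σt^2·t^2 = 2564.
For Xᵀv: Σv = 131, Σt^2·v = 5147.
XᵀX·[p, q]ᵀ = Xᵀv becomes [[4, 68]; [68, 2564]]·[p, q]ᵀ = [131, 5147]ᵀ.
Δ = 4·2564 − 68² = 5632.
p = (131·2564 − 68·5147)/5632 = -441/176; q = (4·5147 − 68·131)/5632 = 365/176.
At t = 8: v̂ = (-441/176)·(1) + (365/176)·(64) = 22919/176.

v̂ = 130.222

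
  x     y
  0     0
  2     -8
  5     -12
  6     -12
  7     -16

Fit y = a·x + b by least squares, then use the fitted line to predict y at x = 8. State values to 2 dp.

AᵀA·[a, b]ᵀ = Aᵀy reads: 114·a + 20·b = -260;  20·a + 5·b = -48.
(Σx·x = 114, Σx = 20, Σ1 = 5, Σx·y = -260, Σy = -48.)
det = 114·5 − 20² = 170.
a = ((-260)·5 − 20·(-48))/170 = -2; b = (114·(-48) − 20·(-260))/170 = -8/5.
At x = 8: ŷ = (-2)·(8) + (-8/5)·(1) = -88/5.

ŷ = -17.60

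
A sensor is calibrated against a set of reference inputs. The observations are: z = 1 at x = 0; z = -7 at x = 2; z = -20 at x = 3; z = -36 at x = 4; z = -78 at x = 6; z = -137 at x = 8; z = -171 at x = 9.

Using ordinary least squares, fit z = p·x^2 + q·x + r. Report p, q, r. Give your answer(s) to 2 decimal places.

AᵀA·[p, q, r]ᵀ = Aᵀz reads: 12306·p + 1556·q + 210·r = -26211;  1556·p + 210·q + 32·r = -3321;  210·p + 32·q + 7·r = -448.
(Σx^2·x^2 = 12306, Σx^2·x = 1556, Σx^2 = 210, Σx·x = 210, Σx = 32, Σ1 = 7, Σx^2·z = -26211, Σx·z = -3321, Σz = -448.)
Inverting the 3×3 Gram matrix, [p, q, r]ᵀ = [-192455/96082, -17061/13726, 85177/48041]ᵀ.

p = -2.00, q = -1.24, r = 1.77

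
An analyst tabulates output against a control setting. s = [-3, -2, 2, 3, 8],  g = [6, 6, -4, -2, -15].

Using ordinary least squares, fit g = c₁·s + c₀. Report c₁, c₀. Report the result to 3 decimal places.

AᵀA·[c₁, c₀]ᵀ = Aᵀg reads: 90·c₁ + 8·c₀ = -164;  8·c₁ + 5·c₀ = -9.
(Σs·s = 90, Σs = 8, Σ1 = 5, Σs·g = -164, Σg = -9.)
Δ = 90·5 − 8² = 386.
c₁ = ((-164)·5 − 8·(-9))/386 = -374/193; c₀ = (90·(-9) − 8·(-164))/386 = 251/193.

c₁ = -1.938, c₀ = 1.301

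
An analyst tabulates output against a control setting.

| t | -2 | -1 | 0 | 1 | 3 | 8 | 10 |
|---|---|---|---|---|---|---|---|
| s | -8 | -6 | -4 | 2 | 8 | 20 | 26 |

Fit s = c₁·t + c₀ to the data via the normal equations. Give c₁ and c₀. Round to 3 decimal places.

c₁ = 2.863, c₀ = -2.343

Setting ∂/∂c₁ … = 0 gives: 179·c₁ + 19·c₀ = 468;  19·c₁ + 7·c₀ = 38.
(Σt·t = 179, Σt = 19, Σ1 = 7, Σt·s = 468, Σs = 38.)
Eliminating c₀: 7·(row 1) − 19·(row 2) gives 892·c₁ = 7·468 − 19·38 = 2554, so c₁ = 1277/446.
Then c₀ = (38 − 19·(1277/446))/7 = -1045/446.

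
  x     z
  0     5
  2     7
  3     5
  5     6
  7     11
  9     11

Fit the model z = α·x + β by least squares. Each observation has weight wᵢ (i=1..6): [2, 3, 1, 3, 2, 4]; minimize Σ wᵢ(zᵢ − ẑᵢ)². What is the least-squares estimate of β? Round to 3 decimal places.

β = 4.613

Forming AᵀWA = [[518, 74]; [74, 15]] and AᵀWz = [697, 120]ᵀ gives AᵀWA·[α, β]ᵀ = AᵀWz.
Δ = 518·15 − 74² = 2294.
α = (697·15 − 74·120)/2294 = 1575/2294; β = (518·120 − 74·697)/2294 = 143/31.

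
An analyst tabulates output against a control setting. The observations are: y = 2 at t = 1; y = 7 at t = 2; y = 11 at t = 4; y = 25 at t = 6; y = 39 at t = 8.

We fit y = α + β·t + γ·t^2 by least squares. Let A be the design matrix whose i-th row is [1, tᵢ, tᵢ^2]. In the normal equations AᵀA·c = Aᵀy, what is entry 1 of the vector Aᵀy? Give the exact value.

Entry 1 ↔ basis 1, so (Aᵀy)_{1} = Σᵢ yᵢ = (1)·(2) + (1)·(7) + (1)·(11) + (1)·(25) + (1)·(39) = 84.

84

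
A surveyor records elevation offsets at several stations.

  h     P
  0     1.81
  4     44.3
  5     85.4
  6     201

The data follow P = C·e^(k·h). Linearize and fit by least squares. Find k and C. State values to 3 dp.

Taking logs, ln P = k·h + ln C, so regress ln P on h.
Σh = 15.0000, Σ(h)² = 77.0000, Σln P = 14.1350, Σh·ln P = 69.2205.
Equations: 77.0000·k + 15.0000·ln C = 69.2205;  15.0000·k + 4·ln C = 14.1350.
Δ = 77.0000·4 − (15.0000)² = 83.0000; k = (69.2205·4 − 15.0000·14.1350)/83.0000 = 0.78142, ln C = (77.0000·14.1350 − 15.0000·69.2205)/83.0000 = 0.60343, so C = exp(0.60343) = 1.82838.

k = 0.781, C = 1.828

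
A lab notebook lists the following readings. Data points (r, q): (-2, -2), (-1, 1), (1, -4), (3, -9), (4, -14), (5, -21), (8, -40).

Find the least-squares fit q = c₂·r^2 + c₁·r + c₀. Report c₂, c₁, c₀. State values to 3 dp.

Normal-equation sums: Σr^2·r^2 = 5076, Σr^2·r = 720, Σr^2 = 120, Σr·r = 120, Σr = 18, Σ1 = 7.
Right-hand side: Σr^2·q = -3401, Σr·q = -509, Σq = -89.
Normal equations: [[5076, 720, 120]; [720, 120, 18]; [120, 18, 7]]·[c₂, c₁, c₀]ᵀ = [-3401, -509, -89]ᵀ.
Inverting the 3×3 Gram matrix, [c₂, c₁, c₀]ᵀ = [-13403/31068, -4807/3452, -8999/5178]ᵀ.

c₂ = -0.431, c₁ = -1.393, c₀ = -1.738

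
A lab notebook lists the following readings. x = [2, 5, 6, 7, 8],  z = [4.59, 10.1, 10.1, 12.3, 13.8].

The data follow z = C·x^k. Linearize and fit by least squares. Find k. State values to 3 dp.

k = 0.779

Linearized form: ln z = k·ln x + ln C. From the 5 transformed points,
Sums: Σln x = 8.1197, Σ(ln x)² = 14.3918, Σln z = 11.2832, Σln x·ln z = 19.2630.
Normal system: [[14.3918, 8.1197]; [8.1197, 5]]·[k, ln C]ᵀ = [19.2630, 11.2832]ᵀ.
Δ = 14.3918·5 − (8.1197)² = 6.0295; k = (19.2630·5 − 8.1197·11.2832)/6.0295 = 0.77926, ln C = (14.3918·11.2832 − 8.1197·19.2630)/6.0295 = 0.99118.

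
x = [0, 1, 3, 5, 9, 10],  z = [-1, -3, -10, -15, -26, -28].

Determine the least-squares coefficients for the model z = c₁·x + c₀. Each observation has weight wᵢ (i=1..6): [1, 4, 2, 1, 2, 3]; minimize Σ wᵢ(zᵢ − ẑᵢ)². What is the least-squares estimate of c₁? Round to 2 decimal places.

c₁ = -2.77

From the data, Σwᵢ·x·x = 509, Σwᵢ·x = 63, Σwᵢ·1 = 13.
And Σwᵢ·x·z = -1455, Σwᵢ·z = -184.
Normal equations: [[509, 63]; [63, 13]]·[c₁, c₀]ᵀ = [-1455, -184]ᵀ.
Eliminating c₀: 13·(row 1) − 63·(row 2) gives 2648·c₁ = 13·(-1455) − 63·(-184) = -7323, so c₁ = -7323/2648.
Then c₀ = ((-184) − 63·(-7323/2648))/13 = -1991/2648.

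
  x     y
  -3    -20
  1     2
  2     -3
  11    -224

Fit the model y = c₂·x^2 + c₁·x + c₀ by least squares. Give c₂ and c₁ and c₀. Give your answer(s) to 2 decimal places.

c₂ = -2.00, c₁ = 1.43, c₀ = 2.34

From the data, Σx^2·x^2 = 14739, Σx^2·x = 1313, Σx^2 = 135, Σx·x = 135, Σx = 11, Σ1 = 4.
Right-hand side: Σx^2·y = -27294, Σx·y = -2408, Σy = -245.
Row-reducing yields c₂ = -71933/35950, c₁ = 51519/35950, c₀ = 42062/17975.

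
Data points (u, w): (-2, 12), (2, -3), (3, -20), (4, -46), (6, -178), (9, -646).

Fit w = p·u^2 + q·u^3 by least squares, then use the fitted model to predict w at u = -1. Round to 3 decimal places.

Compute the Gram sums: Σu^2·u^2 = 8226, Σu^2·u^3 = 68092, Σu^3·u^3 = 583050.
Moment sums: Σu^2·w = -59614, Σu^3·w = -512986.
MᵀM·[p, q]ᵀ = Mᵀw becomes [[8226, 68092]; [68092, 583050]]·[p, q]ᵀ = [-59614, -512986]ᵀ.
det = 8226·583050 − 68092² = 159648836.
p = ((-59614)·583050 − 68092·(-512986))/159648836 = 43075003/39912209; q = (8226·(-512986) − 68092·(-59614))/159648836 = -40146587/39912209.
At u = -1: ŵ = (43075003/39912209)·(1) + (-40146587/39912209)·(-1) = 83221590/39912209.

ŵ = 2.085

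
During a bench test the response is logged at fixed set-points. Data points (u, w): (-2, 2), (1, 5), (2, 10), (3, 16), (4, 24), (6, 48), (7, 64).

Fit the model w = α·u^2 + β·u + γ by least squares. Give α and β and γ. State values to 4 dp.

With design matrix M, MᵀM = [[4067, 651, 119]; [651, 119, 21]; [119, 21, 7]] and Mᵀw = [5445, 901, 169]ᵀ.
Inverting the 3×3 Gram matrix, [α, β, γ]ᵀ = [1007/1001, 1756/1001, 1780/1001]ᵀ.

α = 1.0060, β = 1.7542, γ = 1.7782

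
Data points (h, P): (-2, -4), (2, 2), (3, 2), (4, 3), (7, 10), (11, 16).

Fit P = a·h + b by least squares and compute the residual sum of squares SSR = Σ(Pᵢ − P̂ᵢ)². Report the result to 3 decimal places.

SSR = 5.224

Compute the Gram sums: Σh·h = 203, Σh = 25, Σ1 = 6.
Moment sums: Σh·P = 276, ΣP = 29.
So XᵀX·[a, b]ᵀ = XᵀP: [[203, 25]; [25, 6]]·[a, b]ᵀ = [276, 29]ᵀ.
Eliminating b: 6·(row 1) − 25·(row 2) gives 593·a = 6·276 − 25·29 = 931, so a = 931/593.
Then b = (29 − 25·(931/593))/6 = -1013/593.
Residuals: 503/593, 337/593, -594/593, -932/593, 426/593, 260/593; SSR = 3098/593.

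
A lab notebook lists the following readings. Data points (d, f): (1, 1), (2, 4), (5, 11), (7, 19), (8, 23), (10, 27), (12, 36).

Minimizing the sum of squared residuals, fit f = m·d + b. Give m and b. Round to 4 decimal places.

Sums needed: Σd·d = 387, Σd = 45, Σ1 = 7.
And Σd·f = 1083, Σf = 121.
Normal equations: [[387, 45]; [45, 7]]·[m, b]ᵀ = [1083, 121]ᵀ.
Δ = 387·7 − 45² = 684.
m = (1083·7 − 45·121)/684 = 178/57; b = (387·121 − 45·1083)/684 = -53/19.

m = 3.1228, b = -2.7895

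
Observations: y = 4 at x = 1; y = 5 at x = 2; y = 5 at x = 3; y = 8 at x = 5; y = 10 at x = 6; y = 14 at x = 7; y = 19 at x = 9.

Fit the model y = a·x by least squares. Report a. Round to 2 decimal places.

a = 1.94

Forming MᵀM = [[205]] and Mᵀy = [398]ᵀ gives MᵀM·[a]ᵀ = Mᵀy.
Hence a = 398 / 205 ≈ 1.94146.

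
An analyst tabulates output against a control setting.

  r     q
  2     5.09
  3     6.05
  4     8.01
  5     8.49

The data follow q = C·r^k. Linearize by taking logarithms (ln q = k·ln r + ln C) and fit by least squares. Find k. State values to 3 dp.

Linearized form: ln q = k·ln r + ln C. From the 4 transformed points,
Σln r = 4.7875, Σ(ln r)² = 6.1995, Σln q = 7.6469, Σln r·ln q = 9.4324.
Equations: 6.1995·k + 4.7875·ln C = 9.4324;  4.7875·k + 4·ln C = 7.6469.
Δ = 6.1995·4 − (4.7875)² = 1.8779; k = (9.4324·4 − 4.7875·7.6469)/1.8779 = 0.59636, ln C = (6.1995·7.6469 − 4.7875·9.4324)/1.8779 = 1.19796.

k = 0.596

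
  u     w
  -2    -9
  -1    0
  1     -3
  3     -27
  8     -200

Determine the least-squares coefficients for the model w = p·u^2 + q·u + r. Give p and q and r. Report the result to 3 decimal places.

p = -3.066, q = -0.695, r = 1.897

Forming XᵀX = [[4195, 531, 79]; [531, 79, 9]; [79, 9, 5]] and Xᵀw = [-13082, -1666, -239]ᵀ gives XᵀX·[p, q, r]ᵀ = Xᵀw.
Inverting the 3×3 Gram matrix, [p, q, r]ᵀ = [-259813/84734, -58901/84734, 80391/42367]ᵀ.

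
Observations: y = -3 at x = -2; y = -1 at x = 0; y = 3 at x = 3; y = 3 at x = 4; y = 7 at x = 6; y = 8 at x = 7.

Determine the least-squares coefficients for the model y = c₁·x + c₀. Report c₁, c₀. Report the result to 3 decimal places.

Setting ∂/∂c₁ … = 0 gives: 114·c₁ + 18·c₀ = 125;  18·c₁ + 6·c₀ = 17.
det = 114·6 − 18² = 360.
c₁ = (125·6 − 18·17)/360 = 37/30; c₀ = (114·17 − 18·125)/360 = -13/15.

c₁ = 1.233, c₀ = -0.867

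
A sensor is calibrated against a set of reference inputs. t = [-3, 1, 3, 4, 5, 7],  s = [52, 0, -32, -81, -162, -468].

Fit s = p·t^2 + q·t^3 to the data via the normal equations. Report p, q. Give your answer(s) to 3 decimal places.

Compute the Gram sums: Σt^2·t^2 = 3445, Σt^2·t^3 = 20957, Σt^3·t^3 = 138829.
For Mᵀs: Σt^2·s = -28098, Σt^3·s = -188226.
MᵀM·[p, q]ᵀ = Mᵀs becomes [[3445, 20957]; [20957, 138829]]·[p, q]ᵀ = [-28098, -188226]ᵀ.
Eliminating q: 138829·(row 1) − 20957·(row 2) gives 39070056·p = 138829·(-28098) − 20957·(-188226) = 43835040, so p = 1826460/1627919.
Then q = ((-188226) − 20957·(1826460/1627919))/138829 = -2482866/1627919.

p = 1.122, q = -1.525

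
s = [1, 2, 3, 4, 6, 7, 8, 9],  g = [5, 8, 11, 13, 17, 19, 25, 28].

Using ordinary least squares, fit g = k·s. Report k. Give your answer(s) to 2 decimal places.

k = 3.05

Normal-equation sums: Σs·s = 260.
For Aᵀg: Σs·g = 793.
So AᵀA·[k]ᵀ = Aᵀg: [[260]]·[k]ᵀ = [793]ᵀ.
Hence k = 793 / 260 ≈ 3.05.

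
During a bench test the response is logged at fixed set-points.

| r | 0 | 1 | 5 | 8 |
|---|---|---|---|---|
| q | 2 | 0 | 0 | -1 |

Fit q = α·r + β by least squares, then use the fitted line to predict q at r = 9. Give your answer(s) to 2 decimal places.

q̂ = -1.29

From the data, Σr·r = 90, Σr = 14, Σ1 = 4.
Right-hand side: Σr·q = -8, Σq = 1.
Normal equations: [[90, 14]; [14, 4]]·[α, β]ᵀ = [-8, 1]ᵀ.
det = 90·4 − 14² = 164.
α = ((-8)·4 − 14·1)/164 = -23/82; β = (90·1 − 14·(-8))/164 = 101/82.
At r = 9: q̂ = (-23/82)·(9) + (101/82)·(1) = -53/41.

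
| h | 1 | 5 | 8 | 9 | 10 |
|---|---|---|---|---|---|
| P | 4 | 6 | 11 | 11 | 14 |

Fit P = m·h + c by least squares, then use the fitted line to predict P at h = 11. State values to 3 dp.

P̂ = 13.947

Entries of MᵀM: Σh·h = 271, Σh = 33, Σ1 = 5.
And Σh·P = 361, ΣP = 46.
Normal equations: [[271, 33]; [33, 5]]·[m, c]ᵀ = [361, 46]ᵀ.
det = 271·5 − 33² = 266.
m = (361·5 − 33·46)/266 = 41/38; c = (271·46 − 33·361)/266 = 79/38.
At h = 11: P̂ = (41/38)·(11) + (79/38)·(1) = 265/19.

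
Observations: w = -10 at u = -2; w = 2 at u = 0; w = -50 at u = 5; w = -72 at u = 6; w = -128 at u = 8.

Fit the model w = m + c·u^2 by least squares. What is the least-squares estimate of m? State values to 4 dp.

With design matrix M, MᵀM = [[5, 129]; [129, 6033]] and Mᵀw = [-258, -12074]ᵀ.
Eliminating c: 6033·(row 1) − 129·(row 2) gives 13524·m = 6033·(-258) − 129·(-12074) = 1032, so m = 86/1127.
Then c = ((-12074) − 129·(86/1127))/6033 = -6772/3381.

m = 0.0763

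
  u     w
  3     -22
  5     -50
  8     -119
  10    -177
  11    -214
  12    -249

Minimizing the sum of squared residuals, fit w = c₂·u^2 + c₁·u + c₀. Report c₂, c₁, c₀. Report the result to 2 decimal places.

c₂ = -1.51, c₁ = -2.75, c₀ = 0.35

Compute the Gram sums: Σu^2·u^2 = 50179, Σu^2·u = 4723, Σu^2 = 463, Σu·u = 463, Σu = 49, Σ1 = 6.
Moment sums: Σu^2·w = -88514, Σu·w = -8380, Σw = -831.
Normal equations: [[50179, 4723, 463]; [4723, 463, 49]; [463, 49, 6]]·[c₂, c₁, c₀]ᵀ = [-88514, -8380, -831]ᵀ.
Row-reducing yields c₂ = -4309/2856, c₁ = -7841/2856, c₀ = 165/476.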